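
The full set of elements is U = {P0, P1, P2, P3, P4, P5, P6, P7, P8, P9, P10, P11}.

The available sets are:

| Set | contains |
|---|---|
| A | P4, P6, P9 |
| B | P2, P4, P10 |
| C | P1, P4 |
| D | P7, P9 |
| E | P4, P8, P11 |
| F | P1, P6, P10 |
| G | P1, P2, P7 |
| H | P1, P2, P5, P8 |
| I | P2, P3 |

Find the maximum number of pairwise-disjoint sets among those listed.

D, E, F, I are pairwise disjoint (D={P7,P9}; E={P4,P8,P11}; F={P1,P6,P10}; I={P2,P3}).
Every remaining set overlaps one of these, and no 5 of the listed sets are pairwise disjoint, so 4 is the maximum.

4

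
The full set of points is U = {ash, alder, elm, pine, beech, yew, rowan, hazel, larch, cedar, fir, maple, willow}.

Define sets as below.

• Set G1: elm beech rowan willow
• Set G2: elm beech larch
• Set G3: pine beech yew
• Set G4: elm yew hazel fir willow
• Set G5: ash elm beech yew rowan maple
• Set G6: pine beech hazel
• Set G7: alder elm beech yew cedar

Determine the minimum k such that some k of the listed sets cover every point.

G2, G4, G5, G6, and G7 cover everything between them: the union {ash, alder, elm, pine, beech, yew, rowan, hazel, larch, cedar, fir, maple, willow} is all of U.
No 4 of the 7 sets cover everything (all 35 combinations miss at least one point), so 5 is optimal.

5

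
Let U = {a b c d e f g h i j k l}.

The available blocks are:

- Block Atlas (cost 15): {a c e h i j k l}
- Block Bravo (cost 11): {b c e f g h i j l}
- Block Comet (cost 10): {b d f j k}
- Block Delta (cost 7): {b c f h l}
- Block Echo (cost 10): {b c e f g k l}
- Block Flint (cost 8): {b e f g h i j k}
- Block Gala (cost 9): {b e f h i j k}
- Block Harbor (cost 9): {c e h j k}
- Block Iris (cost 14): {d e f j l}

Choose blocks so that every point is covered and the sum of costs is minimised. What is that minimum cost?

33

Atlas, Comet, Flint together cover every point (Atlas ∪ Comet ∪ Flint = {a, b, c, d, e, f, g, h, i, j, k, l}); total cost 15 + 10 + 8 = 33.
The greedy pick Flint, Delta, Comet, Atlas costs 40; no covering selection beats 33.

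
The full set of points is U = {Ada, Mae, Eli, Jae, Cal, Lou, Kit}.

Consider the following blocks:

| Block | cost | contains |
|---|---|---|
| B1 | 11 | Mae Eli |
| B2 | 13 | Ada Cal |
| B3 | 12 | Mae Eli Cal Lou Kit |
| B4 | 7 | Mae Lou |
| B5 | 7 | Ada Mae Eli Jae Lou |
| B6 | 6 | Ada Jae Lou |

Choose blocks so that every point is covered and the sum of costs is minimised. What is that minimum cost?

18

B3, B6 together cover every point (B3 ∪ B6 = {Ada, Mae, Eli, Jae, Cal, Lou, Kit}); total cost 12 + 6 = 18.
The greedy pick B5, B3 costs 19; no covering selection beats 18.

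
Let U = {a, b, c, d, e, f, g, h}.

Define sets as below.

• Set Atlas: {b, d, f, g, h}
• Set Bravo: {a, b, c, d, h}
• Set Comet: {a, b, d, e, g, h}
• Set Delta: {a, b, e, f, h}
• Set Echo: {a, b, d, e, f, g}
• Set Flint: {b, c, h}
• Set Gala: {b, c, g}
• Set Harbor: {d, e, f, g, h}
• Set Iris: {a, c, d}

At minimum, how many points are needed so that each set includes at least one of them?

Take T = {b, d}. Each listed set contains at least one of these, so T is a hitting set of size 2.
No single point lies in every set, so at least 2 are needed and 2 is optimal.

2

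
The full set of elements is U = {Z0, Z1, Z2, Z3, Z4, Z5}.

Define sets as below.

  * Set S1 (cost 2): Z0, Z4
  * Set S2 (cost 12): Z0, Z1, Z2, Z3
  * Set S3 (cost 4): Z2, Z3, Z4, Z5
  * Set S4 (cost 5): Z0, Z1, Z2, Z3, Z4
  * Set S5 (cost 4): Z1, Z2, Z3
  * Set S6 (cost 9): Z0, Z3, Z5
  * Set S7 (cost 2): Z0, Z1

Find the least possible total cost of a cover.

S3, S7 together cover every element (S3 ∪ S7 = {Z0, Z1, Z2, Z3, Z4, Z5}); total cost 4 + 2 = 6.
The greedy pick S1, S3, S7 costs 8; no covering selection beats 6.

6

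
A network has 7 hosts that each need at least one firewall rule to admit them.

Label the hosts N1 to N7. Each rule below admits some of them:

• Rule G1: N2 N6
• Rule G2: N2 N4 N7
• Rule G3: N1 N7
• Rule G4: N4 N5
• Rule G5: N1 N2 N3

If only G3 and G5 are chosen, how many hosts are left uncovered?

Union of G3, G5 = {N1, N2, N3, N7}.
Not covered: N4, N5, N6 — 3 hosts.

3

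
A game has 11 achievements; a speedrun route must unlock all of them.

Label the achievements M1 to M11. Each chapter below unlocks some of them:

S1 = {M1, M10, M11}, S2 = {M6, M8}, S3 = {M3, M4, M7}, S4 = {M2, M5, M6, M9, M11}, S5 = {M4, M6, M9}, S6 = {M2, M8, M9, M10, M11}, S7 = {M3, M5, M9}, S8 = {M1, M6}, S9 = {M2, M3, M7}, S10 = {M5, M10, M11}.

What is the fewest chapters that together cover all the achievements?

4

S1 and S2 and S3 and S4 together: S1 ∪ S2 ∪ S3 ∪ S4 = {M1, M2, M3, M4, M5, M6, M7, M8, M9, M10, M11} — every achievement is covered.
No 3 of the 10 chapters cover everything (all 120 combinations miss at least one achievement), so 4 is optimal.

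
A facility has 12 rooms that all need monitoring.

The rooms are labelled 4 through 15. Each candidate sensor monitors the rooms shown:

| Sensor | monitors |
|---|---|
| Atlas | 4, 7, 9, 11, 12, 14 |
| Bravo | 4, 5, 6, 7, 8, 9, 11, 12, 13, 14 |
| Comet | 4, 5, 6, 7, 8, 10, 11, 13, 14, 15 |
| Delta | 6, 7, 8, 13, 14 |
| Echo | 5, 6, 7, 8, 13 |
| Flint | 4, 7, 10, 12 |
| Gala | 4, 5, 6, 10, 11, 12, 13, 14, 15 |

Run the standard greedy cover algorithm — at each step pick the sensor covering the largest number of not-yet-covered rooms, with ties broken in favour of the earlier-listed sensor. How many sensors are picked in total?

Greedy: pick Bravo (covers 10 new) → pick Comet (covers 2 new). Total picks: 2.

2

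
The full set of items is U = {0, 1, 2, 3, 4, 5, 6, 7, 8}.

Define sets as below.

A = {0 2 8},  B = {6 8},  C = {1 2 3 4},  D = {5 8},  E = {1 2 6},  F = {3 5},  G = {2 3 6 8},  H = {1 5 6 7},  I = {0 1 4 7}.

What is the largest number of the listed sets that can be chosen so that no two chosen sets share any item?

3

B, F, I are pairwise disjoint (B={6,8}; F={3,5}; I={0,1,4,7}).
Every remaining set overlaps one of these, and no 4 of the listed sets are pairwise disjoint, so 3 is the maximum.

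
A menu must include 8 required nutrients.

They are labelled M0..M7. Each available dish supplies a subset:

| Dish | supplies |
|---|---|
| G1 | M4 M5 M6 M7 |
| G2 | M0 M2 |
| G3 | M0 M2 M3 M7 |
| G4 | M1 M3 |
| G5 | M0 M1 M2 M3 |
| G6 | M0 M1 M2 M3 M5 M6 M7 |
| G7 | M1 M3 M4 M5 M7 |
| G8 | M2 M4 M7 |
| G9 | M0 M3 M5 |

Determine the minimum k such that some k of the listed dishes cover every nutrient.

2

Take {G6, G7}. Their union is {M0, M1, M2, M3, M4, M5, M6, M7}, which is all 8 nutrients.
No single dish has all 8 nutrients (the largest, G6, has 7), so 2 is optimal.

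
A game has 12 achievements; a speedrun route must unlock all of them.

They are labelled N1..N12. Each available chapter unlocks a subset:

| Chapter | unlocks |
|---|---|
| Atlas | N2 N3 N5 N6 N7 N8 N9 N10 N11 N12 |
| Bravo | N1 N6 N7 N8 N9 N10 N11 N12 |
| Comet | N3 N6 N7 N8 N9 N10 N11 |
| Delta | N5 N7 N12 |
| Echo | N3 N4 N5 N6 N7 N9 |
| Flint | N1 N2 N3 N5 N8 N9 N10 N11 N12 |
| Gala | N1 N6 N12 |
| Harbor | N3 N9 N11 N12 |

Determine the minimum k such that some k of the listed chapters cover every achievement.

2

Echo and Flint together: Echo ∪ Flint = {N1, N2, N3, N4, N5, N6, N7, N8, N9, N10, N11, N12} — every achievement is covered.
No single chapter has all 12 achievements (the largest, Atlas, has 10), so 2 is optimal.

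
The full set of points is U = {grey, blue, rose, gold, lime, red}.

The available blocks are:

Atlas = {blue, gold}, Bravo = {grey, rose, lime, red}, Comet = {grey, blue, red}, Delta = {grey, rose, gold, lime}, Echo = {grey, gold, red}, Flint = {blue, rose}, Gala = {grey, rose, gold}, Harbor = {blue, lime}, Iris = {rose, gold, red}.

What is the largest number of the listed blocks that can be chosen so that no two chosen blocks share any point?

2

Gala, Harbor are pairwise disjoint (Gala={grey,rose,gold}; Harbor={blue,lime}).
Every remaining block overlaps one of these, and no 3 of the listed blocks are pairwise disjoint, so 2 is the maximum.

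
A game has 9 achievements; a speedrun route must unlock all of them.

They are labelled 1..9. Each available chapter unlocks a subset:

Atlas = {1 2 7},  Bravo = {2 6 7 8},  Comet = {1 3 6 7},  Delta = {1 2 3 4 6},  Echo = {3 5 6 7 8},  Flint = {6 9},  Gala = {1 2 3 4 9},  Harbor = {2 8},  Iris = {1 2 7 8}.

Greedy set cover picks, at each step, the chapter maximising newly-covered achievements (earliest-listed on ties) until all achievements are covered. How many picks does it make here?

Greedy: pick Delta (covers 5 new) → pick Echo (covers 3 new) → pick Flint (covers 1 new). Total picks: 3.
(The true minimum cover uses only 2 chapters, so greedy is not optimal here.)

3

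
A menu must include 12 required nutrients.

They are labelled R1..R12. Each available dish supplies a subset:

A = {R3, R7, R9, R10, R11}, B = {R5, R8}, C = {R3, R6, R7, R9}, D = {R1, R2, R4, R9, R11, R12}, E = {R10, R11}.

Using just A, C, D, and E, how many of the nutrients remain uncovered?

2

Union of A, C, D, E = {R1, R2, R3, R4, R6, R7, R9, R10, R11, R12}.
Not covered: R5, R8 — 2 nutrients.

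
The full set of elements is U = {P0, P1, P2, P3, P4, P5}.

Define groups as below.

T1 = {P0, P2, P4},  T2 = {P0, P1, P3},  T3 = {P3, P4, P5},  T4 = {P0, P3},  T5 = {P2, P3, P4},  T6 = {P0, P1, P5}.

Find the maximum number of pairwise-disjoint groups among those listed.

2

T5, T6 are pairwise disjoint (T5={P2,P3,P4}; T6={P0,P1,P5}).
Every remaining group overlaps one of these, and no 3 of the listed groups are pairwise disjoint, so 2 is the maximum.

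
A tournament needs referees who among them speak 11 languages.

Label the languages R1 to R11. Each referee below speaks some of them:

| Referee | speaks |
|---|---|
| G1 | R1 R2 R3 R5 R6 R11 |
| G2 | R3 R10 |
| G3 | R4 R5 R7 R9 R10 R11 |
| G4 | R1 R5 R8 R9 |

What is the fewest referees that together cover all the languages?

3

G1 and G3 and G4 together: G1 ∪ G3 ∪ G4 = {R1, R2, R3, R4, R5, R6, R7, R8, R9, R10, R11} — every language is covered.
Only G1 contains R2, so G1 is forced; the remaining 5 languages need at least 2 more referees (each remaining referee adds at most 4) — so at least 3 referees are needed, and 3 is optimal.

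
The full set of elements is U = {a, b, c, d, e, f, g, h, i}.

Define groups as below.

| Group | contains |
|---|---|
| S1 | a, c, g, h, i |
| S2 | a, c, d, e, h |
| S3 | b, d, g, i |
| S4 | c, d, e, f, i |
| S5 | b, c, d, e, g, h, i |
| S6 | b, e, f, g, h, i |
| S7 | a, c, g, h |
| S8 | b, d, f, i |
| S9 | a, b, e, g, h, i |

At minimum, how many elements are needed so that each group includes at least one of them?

T = {c, i} meets every group (each contains at least one member of T), and |T| = 2.
The groups S7, S8 are pairwise disjoint, so any hitting set needs a separate element for each — at least 2. Hence 2 is optimal.

2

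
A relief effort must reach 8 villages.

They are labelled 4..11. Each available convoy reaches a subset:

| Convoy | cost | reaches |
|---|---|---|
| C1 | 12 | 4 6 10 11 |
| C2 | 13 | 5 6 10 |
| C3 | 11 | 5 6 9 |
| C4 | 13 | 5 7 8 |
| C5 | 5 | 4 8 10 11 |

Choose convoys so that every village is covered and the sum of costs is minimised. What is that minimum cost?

C3, C4, C5 together cover every village (C3 ∪ C4 ∪ C5 = {4, 5, 6, 7, 8, 9, 10, 11}); total cost 11 + 13 + 5 = 29.
No covering selection has total cost below 29.

29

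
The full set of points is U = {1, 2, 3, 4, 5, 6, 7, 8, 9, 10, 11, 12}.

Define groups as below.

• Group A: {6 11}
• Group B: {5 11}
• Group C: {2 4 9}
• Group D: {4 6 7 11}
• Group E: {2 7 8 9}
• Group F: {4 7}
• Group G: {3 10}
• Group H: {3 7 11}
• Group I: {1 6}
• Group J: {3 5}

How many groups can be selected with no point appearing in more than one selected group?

4

B, E, G, I are pairwise disjoint (B={5,11}; E={2,7,8,9}; G={3,10}; I={1,6}).
Every remaining group overlaps one of these, and no 5 of the listed groups are pairwise disjoint, so 4 is the maximum.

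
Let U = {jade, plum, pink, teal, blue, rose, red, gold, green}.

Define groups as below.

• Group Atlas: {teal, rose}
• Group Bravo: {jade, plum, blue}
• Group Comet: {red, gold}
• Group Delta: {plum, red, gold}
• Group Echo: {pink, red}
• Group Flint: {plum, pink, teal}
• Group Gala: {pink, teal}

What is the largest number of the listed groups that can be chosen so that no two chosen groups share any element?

Atlas, Bravo, Comet are pairwise disjoint (Atlas={teal,rose}; Bravo={jade,plum,blue}; Comet={red,gold}).
Every remaining group overlaps one of these, and no 4 of the listed groups are pairwise disjoint, so 3 is the maximum.

3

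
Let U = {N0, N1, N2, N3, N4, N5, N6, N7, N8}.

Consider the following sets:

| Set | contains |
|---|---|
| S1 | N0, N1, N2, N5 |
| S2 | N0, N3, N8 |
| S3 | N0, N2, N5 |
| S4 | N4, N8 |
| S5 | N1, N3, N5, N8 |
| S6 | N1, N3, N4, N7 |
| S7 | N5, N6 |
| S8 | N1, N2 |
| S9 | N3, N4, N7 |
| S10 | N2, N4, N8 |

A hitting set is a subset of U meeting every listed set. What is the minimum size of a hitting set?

Take H = {N2, N4, N6, N8}. Each listed set contains at least one of these, so H is a hitting set of size 4.
No choice of 3 points meets every set, so 4 is the minimum.

4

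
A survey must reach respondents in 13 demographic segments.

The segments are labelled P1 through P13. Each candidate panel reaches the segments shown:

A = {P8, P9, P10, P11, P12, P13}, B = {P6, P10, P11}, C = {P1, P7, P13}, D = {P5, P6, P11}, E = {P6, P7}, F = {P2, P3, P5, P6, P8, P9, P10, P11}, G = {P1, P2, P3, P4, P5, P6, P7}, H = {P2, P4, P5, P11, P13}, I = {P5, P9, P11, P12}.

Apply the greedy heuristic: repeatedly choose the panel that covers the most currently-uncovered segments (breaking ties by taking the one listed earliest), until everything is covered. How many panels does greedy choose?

4

Greedy: pick F (covers 8 new) → pick C (covers 3 new) → pick A (covers 1 new) → pick G (covers 1 new). Total picks: 4.
(The true minimum cover uses only 2 panels, so greedy is not optimal here.)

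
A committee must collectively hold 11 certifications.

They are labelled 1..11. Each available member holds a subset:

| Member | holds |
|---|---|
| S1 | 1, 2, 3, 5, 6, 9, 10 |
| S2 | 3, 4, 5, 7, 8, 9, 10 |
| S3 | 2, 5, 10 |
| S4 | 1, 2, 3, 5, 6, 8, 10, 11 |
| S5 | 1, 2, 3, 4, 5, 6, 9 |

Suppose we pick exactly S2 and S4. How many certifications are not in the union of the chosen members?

Union of S2, S4 = {1, 2, 3, 4, 5, 6, 7, 8, 9, 10, 11} — that's every certification, so 0 are uncovered.

0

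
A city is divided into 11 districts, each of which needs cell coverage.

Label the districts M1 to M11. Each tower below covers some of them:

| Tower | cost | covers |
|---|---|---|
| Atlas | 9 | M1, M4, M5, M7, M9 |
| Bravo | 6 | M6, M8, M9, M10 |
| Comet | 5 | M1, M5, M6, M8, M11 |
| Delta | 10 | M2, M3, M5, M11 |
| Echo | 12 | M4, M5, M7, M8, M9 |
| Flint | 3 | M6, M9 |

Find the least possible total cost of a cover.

Atlas, Bravo, Delta together cover every district (Atlas ∪ Bravo ∪ Delta = {M1, M2, M3, M4, M5, M6, M7, M8, M9, M10, M11}); total cost 9 + 6 + 10 = 25.
The greedy pick Comet, Atlas, Delta, Bravo costs 30; no covering selection beats 25.

25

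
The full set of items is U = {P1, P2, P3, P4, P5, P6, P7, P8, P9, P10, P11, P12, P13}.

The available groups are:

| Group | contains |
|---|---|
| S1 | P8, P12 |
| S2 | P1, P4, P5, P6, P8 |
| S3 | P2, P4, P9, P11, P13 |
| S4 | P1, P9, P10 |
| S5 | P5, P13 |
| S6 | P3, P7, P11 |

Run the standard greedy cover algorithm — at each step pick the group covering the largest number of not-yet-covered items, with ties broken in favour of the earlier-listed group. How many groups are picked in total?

5

Greedy: pick S2 (covers 5 new) → pick S3 (covers 4 new) → pick S6 (covers 2 new) → pick S1 (covers 1 new) → pick S4 (covers 1 new). Total picks: 5.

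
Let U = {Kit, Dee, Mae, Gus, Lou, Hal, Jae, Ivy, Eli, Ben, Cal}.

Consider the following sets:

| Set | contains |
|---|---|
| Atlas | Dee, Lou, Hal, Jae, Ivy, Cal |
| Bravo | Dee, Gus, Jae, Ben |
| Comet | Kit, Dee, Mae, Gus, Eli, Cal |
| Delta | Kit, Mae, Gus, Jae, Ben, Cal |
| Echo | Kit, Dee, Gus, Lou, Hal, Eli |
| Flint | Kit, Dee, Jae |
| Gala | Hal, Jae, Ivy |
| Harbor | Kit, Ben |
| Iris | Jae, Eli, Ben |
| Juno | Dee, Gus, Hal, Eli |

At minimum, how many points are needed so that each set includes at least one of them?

Take H = {Dee, Hal, Ben}. Each listed set contains at least one of these, so H is a hitting set of size 3.
No choice of 2 points meets every set, so 3 is the minimum.

3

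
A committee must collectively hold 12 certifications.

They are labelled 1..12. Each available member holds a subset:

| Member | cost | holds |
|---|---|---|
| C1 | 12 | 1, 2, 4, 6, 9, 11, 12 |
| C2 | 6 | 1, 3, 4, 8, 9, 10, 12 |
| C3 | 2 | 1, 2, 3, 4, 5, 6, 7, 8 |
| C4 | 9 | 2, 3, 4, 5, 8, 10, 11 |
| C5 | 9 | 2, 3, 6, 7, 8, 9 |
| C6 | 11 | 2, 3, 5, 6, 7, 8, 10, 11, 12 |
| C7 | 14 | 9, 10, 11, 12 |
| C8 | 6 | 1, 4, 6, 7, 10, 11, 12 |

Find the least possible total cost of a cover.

14

C2, C3, C8 together cover every certification (C2 ∪ C3 ∪ C8 = {1, 2, 3, 4, 5, 6, 7, 8, 9, 10, 11, 12}); total cost 6 + 2 + 6 = 14.
No covering selection has total cost below 14.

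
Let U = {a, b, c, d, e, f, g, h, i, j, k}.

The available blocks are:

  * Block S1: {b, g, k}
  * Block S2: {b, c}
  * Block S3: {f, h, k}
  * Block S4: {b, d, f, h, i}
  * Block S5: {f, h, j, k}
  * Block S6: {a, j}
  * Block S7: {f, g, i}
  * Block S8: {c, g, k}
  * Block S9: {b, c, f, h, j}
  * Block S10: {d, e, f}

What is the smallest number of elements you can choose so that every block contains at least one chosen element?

4

T = {a, c, f, g} meets every block (each contains at least one member of T), and |T| = 4.
No choice of 3 elements meets every block, so 4 is the minimum.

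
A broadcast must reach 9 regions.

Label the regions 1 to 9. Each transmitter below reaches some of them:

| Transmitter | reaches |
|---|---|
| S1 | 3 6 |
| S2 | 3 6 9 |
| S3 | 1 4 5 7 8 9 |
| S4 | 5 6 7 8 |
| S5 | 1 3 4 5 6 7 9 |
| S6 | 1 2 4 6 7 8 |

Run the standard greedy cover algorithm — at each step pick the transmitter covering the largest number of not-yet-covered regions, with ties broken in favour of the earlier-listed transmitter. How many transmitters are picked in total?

2

Greedy: pick S5 (covers 7 new) → pick S6 (covers 2 new). Total picks: 2.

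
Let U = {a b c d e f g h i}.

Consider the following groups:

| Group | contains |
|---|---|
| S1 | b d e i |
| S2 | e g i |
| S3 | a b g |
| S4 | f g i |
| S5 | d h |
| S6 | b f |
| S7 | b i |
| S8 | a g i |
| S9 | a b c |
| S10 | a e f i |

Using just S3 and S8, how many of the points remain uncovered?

5

Union of S3, S8 = {a, b, g, i}.
Not covered: c, d, e, f, h — 5 points.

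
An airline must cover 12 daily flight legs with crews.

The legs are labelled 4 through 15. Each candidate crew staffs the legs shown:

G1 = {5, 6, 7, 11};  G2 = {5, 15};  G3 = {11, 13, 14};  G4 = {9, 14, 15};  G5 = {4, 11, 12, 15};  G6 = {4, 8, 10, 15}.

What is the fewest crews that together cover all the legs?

G1 and G3 and G4 and G5 and G6 together: G1 ∪ G3 ∪ G4 ∪ G5 ∪ G6 = {4, 5, 6, 7, 8, 9, 10, 11, 12, 13, 14, 15} — every leg is covered.
No 4 of the 6 crews cover everything (all 15 combinations miss at least one leg), so 5 is optimal.

5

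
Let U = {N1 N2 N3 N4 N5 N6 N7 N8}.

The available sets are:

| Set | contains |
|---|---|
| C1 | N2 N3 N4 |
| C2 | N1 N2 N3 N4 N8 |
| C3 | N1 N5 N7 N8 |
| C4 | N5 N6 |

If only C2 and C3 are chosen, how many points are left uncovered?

Union of C2, C3 = {N1, N2, N3, N4, N5, N7, N8}.
Not covered: N6 — 1 point.

1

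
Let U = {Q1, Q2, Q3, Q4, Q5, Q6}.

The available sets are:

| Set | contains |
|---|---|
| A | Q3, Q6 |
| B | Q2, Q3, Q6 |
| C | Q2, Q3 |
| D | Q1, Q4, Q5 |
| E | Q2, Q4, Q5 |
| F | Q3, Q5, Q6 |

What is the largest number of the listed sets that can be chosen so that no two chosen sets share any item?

2

A, E are pairwise disjoint (A={Q3,Q6}; E={Q2,Q4,Q5}).
Every remaining set overlaps one of these, and no 3 of the listed sets are pairwise disjoint, so 2 is the maximum.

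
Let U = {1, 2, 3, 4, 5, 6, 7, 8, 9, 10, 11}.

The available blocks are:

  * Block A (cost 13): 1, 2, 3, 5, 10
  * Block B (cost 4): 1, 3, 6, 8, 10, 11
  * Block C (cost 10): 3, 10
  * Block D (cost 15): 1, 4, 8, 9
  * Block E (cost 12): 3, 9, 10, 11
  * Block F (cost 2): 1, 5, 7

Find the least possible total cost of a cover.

34

A, B, D, F together cover every point (A ∪ B ∪ D ∪ F = {1, 2, 3, 4, 5, 6, 7, 8, 9, 10, 11}); total cost 13 + 4 + 15 + 2 = 34.
No covering selection has total cost below 34.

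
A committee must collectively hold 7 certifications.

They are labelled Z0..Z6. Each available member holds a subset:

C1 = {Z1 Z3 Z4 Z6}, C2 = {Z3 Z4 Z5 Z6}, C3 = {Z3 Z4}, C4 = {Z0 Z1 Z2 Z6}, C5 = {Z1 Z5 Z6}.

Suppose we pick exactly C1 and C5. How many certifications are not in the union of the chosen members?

2

Union of C1, C5 = {Z1, Z3, Z4, Z5, Z6}.
Not covered: Z0, Z2 — 2 certifications.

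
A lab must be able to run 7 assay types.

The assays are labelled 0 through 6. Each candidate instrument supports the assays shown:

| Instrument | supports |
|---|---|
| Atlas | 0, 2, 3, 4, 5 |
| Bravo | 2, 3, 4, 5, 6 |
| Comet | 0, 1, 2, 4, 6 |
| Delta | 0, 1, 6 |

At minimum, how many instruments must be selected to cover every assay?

2

Atlas and Delta together: Atlas ∪ Delta = {0, 1, 2, 3, 4, 5, 6} — every assay is covered.
No single instrument has all 7 assays (the largest, Atlas, has 5), so 2 is optimal.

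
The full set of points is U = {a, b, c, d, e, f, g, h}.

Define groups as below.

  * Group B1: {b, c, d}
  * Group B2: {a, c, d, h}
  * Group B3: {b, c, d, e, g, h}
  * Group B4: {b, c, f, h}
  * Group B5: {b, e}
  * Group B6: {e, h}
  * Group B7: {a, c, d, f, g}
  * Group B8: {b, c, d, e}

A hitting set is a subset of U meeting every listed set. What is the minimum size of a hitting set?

The 2 points {c, e} hit every group.
The groups B5, B7 are pairwise disjoint, so any hitting set needs a separate point for each — at least 2. Hence 2 is optimal.

2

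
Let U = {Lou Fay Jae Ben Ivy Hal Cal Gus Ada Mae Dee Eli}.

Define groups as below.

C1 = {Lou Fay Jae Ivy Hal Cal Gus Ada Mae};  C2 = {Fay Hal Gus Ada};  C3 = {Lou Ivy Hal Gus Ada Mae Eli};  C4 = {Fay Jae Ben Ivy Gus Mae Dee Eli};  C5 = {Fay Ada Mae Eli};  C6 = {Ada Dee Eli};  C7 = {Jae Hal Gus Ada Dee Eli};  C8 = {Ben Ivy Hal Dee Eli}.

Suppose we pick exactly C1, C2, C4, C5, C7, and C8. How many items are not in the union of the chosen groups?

Union of C1, C2, C4, C5, C7, C8 = {Lou, Fay, Jae, Ben, Ivy, Hal, Cal, Gus, Ada, Mae, Dee, Eli} — that's every item, so 0 are uncovered.

0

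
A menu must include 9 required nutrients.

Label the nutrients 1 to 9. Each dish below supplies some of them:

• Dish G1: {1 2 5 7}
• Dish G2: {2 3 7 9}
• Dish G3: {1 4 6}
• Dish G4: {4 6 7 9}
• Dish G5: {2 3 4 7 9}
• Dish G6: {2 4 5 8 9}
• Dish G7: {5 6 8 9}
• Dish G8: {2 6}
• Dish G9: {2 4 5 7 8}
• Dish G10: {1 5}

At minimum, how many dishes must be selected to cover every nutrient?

Take {G2, G3, G9}. Their union is {1, 2, 3, 4, 5, 6, 7, 8, 9}, which is all 9 nutrients.
No 2 of the 10 dishes cover everything (all 45 combinations miss at least one nutrient), so 3 is optimal.

3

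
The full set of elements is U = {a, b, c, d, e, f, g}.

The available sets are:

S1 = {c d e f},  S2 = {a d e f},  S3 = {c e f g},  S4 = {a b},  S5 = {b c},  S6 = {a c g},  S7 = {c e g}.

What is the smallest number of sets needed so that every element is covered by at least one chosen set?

Take {S1, S4, S6}. Their union is {a, b, c, d, e, f, g}, which is all 7 elements.
No 2 of the 7 sets cover everything (all 21 combinations miss at least one element), so 3 is optimal.

3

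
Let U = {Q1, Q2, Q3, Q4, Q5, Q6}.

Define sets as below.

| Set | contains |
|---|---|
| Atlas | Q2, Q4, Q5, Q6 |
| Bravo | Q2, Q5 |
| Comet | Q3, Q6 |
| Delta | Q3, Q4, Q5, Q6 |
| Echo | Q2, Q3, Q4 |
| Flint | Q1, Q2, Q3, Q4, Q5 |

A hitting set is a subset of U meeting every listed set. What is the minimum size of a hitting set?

2

Take H = {Q2, Q3}. Each listed set contains at least one of these, so H is a hitting set of size 2.
The sets Bravo, Comet are pairwise disjoint, so any hitting set needs a separate point for each — at least 2. Hence 2 is optimal.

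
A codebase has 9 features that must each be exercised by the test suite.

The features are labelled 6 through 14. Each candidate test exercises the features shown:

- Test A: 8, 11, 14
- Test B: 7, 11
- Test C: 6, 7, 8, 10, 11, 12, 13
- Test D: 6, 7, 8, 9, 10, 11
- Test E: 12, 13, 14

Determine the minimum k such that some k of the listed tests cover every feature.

Take {D, E}. Their union is {6, 7, 8, 9, 10, 11, 12, 13, 14}, which is all 9 features.
No single test has all 9 features (the largest, C, has 7), so 2 is optimal.

2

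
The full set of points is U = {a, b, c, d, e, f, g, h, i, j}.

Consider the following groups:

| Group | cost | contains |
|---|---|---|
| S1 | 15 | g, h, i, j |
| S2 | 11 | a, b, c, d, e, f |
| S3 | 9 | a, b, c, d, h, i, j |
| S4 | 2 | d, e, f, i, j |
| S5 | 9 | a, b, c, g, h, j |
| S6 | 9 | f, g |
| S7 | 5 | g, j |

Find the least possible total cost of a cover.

11

S4, S5 together cover every point (S4 ∪ S5 = {a, b, c, d, e, f, g, h, i, j}); total cost 2 + 9 = 11.
No covering selection has total cost below 11.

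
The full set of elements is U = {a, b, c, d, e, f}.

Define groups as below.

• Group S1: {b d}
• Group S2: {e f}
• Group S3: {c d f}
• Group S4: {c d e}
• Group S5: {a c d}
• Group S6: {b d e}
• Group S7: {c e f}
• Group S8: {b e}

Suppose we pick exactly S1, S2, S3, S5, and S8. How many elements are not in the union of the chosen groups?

Union of S1, S2, S3, S5, S8 = {a, b, c, d, e, f} — that's every element, so 0 are uncovered.

0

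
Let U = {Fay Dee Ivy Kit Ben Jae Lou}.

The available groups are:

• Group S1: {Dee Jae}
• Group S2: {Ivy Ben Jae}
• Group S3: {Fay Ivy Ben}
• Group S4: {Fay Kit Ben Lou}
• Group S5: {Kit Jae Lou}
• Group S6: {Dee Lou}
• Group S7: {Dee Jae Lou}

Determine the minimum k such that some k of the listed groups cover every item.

S1, S3, and S4 cover everything between them: the union {Fay, Dee, Ivy, Kit, Ben, Jae, Lou} is all of U.
No 2 of the 7 groups cover everything (all 21 combinations miss at least one item), so 3 is optimal.

3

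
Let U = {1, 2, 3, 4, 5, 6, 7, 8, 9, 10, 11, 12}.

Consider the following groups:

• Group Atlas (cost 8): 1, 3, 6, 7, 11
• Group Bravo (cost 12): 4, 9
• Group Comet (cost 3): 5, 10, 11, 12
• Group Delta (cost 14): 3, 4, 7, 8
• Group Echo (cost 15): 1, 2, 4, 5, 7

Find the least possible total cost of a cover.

Atlas, Bravo, Comet, Delta, Echo together cover every element (Atlas ∪ Bravo ∪ Comet ∪ Delta ∪ Echo = {1, 2, 3, 4, 5, 6, 7, 8, 9, 10, 11, 12}); total cost 8 + 12 + 3 + 14 + 15 = 52.
No covering selection has total cost below 52.

52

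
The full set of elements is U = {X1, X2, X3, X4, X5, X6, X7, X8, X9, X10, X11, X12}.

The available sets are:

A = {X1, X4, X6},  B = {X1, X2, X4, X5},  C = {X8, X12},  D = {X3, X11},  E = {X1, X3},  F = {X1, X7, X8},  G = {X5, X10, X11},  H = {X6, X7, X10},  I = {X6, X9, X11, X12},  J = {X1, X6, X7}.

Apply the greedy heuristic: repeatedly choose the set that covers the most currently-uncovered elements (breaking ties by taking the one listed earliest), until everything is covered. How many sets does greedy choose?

5

Greedy: pick B (covers 4 new) → pick I (covers 4 new) → pick F (covers 2 new) → pick D (covers 1 new) → pick G (covers 1 new). Total picks: 5.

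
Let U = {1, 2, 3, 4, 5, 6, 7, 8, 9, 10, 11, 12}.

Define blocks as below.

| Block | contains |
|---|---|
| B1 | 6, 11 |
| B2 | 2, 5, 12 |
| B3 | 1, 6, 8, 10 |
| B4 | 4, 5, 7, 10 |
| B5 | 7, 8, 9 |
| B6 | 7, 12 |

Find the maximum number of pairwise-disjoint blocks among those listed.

B1, B2, B5 are pairwise disjoint (B1={6,11}; B2={2,5,12}; B5={7,8,9}).
Every remaining block overlaps one of these, and no 4 of the listed blocks are pairwise disjoint, so 3 is the maximum.

3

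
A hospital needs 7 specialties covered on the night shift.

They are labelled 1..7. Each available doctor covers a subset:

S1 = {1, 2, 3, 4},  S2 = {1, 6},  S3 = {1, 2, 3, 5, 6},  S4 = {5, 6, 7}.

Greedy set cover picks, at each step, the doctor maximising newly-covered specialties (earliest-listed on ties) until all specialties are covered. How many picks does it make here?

3

Greedy: pick S3 (covers 5 new) → pick S1 (covers 1 new) → pick S4 (covers 1 new). Total picks: 3.
(The true minimum cover uses only 2 doctors, so greedy is not optimal here.)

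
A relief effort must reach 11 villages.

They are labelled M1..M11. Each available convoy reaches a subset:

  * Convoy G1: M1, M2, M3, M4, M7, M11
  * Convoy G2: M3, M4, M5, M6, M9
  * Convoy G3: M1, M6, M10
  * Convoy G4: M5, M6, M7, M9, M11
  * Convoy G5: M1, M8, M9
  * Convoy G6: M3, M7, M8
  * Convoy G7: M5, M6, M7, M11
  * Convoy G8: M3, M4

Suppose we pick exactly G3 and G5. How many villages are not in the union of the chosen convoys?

6

Union of G3, G5 = {M1, M6, M8, M9, M10}.
Not covered: M2, M3, M4, M5, M7, M11 — 6 villages.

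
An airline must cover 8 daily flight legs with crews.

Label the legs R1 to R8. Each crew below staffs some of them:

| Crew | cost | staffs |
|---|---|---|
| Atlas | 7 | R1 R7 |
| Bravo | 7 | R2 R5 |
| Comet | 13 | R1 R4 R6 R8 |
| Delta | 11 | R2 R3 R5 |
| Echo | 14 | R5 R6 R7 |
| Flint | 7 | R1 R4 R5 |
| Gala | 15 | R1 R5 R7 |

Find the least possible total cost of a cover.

31

Atlas, Comet, Delta together cover every leg (Atlas ∪ Comet ∪ Delta = {R1, R2, R3, R4, R5, R6, R7, R8}); total cost 7 + 13 + 11 = 31.
The greedy pick Flint, Delta, Comet, Atlas costs 38; no covering selection beats 31.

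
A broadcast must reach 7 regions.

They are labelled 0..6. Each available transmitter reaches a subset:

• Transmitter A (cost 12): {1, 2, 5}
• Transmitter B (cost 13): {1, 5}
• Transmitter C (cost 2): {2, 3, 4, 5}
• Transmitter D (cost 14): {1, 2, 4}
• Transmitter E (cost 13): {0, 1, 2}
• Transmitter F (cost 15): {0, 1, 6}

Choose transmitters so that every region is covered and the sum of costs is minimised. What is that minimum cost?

17

C, F together cover every region (C ∪ F = {0, 1, 2, 3, 4, 5, 6}); total cost 2 + 15 = 17.
No covering selection has total cost below 17.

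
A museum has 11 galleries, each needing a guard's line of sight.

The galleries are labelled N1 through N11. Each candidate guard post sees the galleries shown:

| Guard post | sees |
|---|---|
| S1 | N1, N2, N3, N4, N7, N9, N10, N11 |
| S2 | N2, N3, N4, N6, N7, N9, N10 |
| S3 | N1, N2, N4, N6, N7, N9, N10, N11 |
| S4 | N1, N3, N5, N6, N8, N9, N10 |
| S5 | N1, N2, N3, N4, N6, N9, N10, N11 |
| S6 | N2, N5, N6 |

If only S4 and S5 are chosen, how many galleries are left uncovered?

Union of S4, S5 = {N1, N2, N3, N4, N5, N6, N8, N9, N10, N11}.
Not covered: N7 — 1 gallery.

1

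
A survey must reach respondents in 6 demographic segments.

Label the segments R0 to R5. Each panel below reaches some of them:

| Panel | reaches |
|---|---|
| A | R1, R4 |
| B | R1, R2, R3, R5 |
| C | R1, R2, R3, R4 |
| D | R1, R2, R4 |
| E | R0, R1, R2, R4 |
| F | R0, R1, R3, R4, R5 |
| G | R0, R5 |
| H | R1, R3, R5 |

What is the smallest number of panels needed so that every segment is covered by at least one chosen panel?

2

E and H together: E ∪ H = {R0, R1, R2, R3, R4, R5} — every segment is covered.
No single panel has all 6 segments (the largest, F, has 5), so 2 is optimal.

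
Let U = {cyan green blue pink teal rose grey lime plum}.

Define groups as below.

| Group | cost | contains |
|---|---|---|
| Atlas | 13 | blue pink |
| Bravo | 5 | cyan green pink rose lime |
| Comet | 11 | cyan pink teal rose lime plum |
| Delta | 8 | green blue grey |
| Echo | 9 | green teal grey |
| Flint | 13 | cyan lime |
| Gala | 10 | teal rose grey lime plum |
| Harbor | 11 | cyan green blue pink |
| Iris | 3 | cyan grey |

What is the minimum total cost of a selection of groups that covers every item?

19

Comet, Delta together cover every item (Comet ∪ Delta = {cyan, green, blue, pink, teal, rose, grey, lime, plum}); total cost 11 + 8 = 19.
The greedy pick Bravo, Iris, Gala, Delta costs 26; no covering selection beats 19.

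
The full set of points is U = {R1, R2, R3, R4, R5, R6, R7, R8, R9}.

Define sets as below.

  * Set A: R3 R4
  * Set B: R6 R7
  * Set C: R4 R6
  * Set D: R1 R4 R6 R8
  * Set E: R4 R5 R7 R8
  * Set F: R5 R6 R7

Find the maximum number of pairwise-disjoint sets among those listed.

A, F are pairwise disjoint (A={R3,R4}; F={R5,R6,R7}).
Every remaining set overlaps one of these, and no 3 of the listed sets are pairwise disjoint, so 2 is the maximum.

2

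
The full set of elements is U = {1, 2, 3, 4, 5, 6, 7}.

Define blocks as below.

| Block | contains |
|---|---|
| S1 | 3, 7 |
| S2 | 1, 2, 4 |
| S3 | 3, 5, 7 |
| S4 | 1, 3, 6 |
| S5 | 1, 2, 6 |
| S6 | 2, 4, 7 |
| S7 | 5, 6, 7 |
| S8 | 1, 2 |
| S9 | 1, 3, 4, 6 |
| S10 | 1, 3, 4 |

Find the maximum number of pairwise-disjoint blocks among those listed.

S1, S8 are pairwise disjoint (S1={3,7}; S8={1,2}).
Every remaining block overlaps one of these, and no 3 of the listed blocks are pairwise disjoint, so 2 is the maximum.

2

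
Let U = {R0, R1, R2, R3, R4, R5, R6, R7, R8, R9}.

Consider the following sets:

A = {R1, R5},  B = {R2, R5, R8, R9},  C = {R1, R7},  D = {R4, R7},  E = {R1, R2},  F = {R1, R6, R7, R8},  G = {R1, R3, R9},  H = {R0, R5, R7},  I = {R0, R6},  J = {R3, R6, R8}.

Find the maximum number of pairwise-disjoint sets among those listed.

3

A, D, I are pairwise disjoint (A={R1,R5}; D={R4,R7}; I={R0,R6}).
Every remaining set overlaps one of these, and no 4 of the listed sets are pairwise disjoint, so 3 is the maximum.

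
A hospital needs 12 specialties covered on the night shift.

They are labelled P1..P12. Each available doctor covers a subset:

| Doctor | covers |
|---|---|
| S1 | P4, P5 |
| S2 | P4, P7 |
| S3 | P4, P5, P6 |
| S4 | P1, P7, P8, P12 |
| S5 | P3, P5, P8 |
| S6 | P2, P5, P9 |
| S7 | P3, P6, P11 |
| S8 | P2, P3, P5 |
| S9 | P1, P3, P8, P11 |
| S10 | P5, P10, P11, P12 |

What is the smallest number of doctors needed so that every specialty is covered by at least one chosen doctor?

5

S2 and S6 and S7 and S9 and S10 together: S2 ∪ S6 ∪ S7 ∪ S9 ∪ S10 = {P1, P2, P3, P4, P5, P6, P7, P8, P9, P10, P11, P12} — every specialty is covered.
No 4 of the 10 doctors cover everything (all 210 combinations miss at least one specialty), so 5 is optimal.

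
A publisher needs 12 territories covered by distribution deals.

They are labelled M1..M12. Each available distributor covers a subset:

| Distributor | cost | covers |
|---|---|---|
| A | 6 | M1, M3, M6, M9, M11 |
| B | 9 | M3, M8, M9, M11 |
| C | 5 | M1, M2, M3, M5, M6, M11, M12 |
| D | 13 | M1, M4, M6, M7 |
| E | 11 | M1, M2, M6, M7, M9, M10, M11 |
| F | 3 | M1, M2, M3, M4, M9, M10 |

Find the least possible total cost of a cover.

28

B, C, E, F together cover every territory (B ∪ C ∪ E ∪ F = {M1, M2, M3, M4, M5, M6, M7, M8, M9, M10, M11, M12}); total cost 9 + 5 + 11 + 3 = 28.
No covering selection has total cost below 28.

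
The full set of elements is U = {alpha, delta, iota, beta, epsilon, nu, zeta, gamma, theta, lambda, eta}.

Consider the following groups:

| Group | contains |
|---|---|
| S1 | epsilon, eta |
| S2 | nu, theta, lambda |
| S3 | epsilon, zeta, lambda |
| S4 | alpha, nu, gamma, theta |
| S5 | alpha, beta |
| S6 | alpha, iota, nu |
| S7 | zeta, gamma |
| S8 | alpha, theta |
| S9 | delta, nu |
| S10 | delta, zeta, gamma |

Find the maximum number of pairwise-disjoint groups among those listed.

S1, S2, S5, S7 are pairwise disjoint (S1={epsilon,eta}; S2={nu,theta,lambda}; S5={alpha,beta}; S7={zeta,gamma}).
Every remaining group overlaps one of these, and no 5 of the listed groups are pairwise disjoint, so 4 is the maximum.

4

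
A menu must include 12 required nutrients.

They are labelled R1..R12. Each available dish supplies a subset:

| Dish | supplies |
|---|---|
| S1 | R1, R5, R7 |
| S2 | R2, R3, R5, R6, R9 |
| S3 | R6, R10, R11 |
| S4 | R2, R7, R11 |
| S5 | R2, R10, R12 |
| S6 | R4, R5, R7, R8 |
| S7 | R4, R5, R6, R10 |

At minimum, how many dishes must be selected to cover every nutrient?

Take {S1, S2, S4, S5, S6}. Their union is {R1, R2, R3, R4, R5, R6, R7, R8, R9, R10, R11, R12}, which is all 12 nutrients.
No 4 of the 7 dishes cover everything (all 35 combinations miss at least one nutrient), so 5 is optimal.

5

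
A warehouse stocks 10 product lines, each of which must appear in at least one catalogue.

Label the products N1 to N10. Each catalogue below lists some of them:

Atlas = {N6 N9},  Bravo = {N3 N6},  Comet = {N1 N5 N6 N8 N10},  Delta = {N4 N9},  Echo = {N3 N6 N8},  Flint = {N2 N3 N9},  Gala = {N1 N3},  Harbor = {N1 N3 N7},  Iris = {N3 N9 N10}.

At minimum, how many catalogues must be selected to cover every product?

Comet and Delta and Flint and Harbor together: Comet ∪ Delta ∪ Flint ∪ Harbor = {N1, N2, N3, N4, N5, N6, N7, N8, N9, N10} — every product is covered.
No 3 of the 9 catalogues cover everything (all 84 combinations miss at least one product), so 4 is optimal.

4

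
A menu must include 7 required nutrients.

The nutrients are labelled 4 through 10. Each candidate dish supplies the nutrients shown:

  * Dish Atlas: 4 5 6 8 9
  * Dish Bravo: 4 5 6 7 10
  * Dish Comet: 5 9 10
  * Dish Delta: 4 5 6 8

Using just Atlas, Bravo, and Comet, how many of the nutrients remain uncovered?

0

Union of Atlas, Bravo, Comet = {4, 5, 6, 7, 8, 9, 10} — that's every nutrient, so 0 are uncovered.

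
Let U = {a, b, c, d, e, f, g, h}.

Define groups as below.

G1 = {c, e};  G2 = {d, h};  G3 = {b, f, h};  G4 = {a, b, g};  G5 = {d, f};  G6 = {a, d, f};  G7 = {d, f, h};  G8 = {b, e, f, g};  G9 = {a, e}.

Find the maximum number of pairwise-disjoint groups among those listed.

G1, G2, G4 are pairwise disjoint (G1={c,e}; G2={d,h}; G4={a,b,g}).
Every remaining group overlaps one of these, and no 4 of the listed groups are pairwise disjoint, so 3 is the maximum.

3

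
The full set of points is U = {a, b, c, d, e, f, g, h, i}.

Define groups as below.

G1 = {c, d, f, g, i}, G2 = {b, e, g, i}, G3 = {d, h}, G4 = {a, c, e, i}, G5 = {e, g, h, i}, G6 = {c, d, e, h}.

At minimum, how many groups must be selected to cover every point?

4

G1 and G2 and G4 and G5 together: G1 ∪ G2 ∪ G4 ∪ G5 = {a, b, c, d, e, f, g, h, i} — every point is covered.
No 3 of the 6 groups cover everything (all 20 combinations miss at least one point), so 4 is optimal.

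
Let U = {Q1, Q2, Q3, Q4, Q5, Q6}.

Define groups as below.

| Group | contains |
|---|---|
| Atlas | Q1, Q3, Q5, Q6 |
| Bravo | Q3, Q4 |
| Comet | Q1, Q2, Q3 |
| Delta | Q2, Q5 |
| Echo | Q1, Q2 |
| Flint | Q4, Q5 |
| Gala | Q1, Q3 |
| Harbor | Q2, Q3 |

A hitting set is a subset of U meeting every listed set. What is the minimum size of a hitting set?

The 3 elements {Q1, Q3, Q5} hit every group.
No choice of 2 elements meets every group, so 3 is the minimum.

3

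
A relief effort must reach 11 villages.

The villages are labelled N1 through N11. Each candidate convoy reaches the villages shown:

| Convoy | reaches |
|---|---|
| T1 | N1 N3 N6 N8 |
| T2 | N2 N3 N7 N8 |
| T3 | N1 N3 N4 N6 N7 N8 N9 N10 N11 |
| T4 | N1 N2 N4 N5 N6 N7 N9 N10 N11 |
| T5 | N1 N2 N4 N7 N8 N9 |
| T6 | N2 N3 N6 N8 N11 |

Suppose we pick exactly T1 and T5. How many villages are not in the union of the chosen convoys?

3

Union of T1, T5 = {N1, N2, N3, N4, N6, N7, N8, N9}.
Not covered: N5, N10, N11 — 3 villages.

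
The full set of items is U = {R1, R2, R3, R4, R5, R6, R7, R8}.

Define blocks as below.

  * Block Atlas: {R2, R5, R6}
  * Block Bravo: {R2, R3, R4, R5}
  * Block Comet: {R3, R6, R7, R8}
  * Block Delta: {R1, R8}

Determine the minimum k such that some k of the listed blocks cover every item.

3

Bravo, Comet, and Delta cover everything between them: the union {R1, R2, R3, R4, R5, R6, R7, R8} is all of U.
Only Delta contains R1, so Delta is forced; the remaining 6 items need at least 2 more blocks (each remaining block adds at most 4) — so at least 3 blocks are needed, and 3 is optimal.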